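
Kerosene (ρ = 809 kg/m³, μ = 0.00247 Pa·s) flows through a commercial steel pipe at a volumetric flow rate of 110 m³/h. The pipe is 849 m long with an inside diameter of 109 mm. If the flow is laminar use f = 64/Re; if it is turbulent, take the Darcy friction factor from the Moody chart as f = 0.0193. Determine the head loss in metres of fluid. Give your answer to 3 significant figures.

h_f ≈ 82.2 m

Q = 110 m³/h = 110/3600 = 0.03056 m³/s.
Cross-sectional area A = πD²/4 = π(0.109)²/4 = 0.009331 m²; mean velocity V = Q/A = 0.03056/0.009331 = 3.275 m/s.
Reynolds number Re = ρVD/μ = 809 · 3.275 · 0.109 / 0.00247 = 1.169e+05.
Re > 4000 → turbulent; use the Moody-chart value f = 0.0193.
Darcy-Weisbach: ΔP = f(L/D)(ρV²/2) = 0.0193·(849/0.109)·(809·3.275²/2) = 0.0193·7789·4337 = 6.52e+05 Pa.
Head loss h_f = ΔP/(ρg) = 6.52e+05/(809·9.81) = 82.2 m.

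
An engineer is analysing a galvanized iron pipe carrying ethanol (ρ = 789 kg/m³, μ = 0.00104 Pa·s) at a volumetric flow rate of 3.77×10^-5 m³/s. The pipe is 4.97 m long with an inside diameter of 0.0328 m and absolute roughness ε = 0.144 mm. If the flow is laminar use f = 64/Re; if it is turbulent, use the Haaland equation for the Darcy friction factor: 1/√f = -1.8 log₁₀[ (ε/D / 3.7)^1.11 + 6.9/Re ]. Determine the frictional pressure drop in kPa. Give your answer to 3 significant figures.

ΔP ≈ 0.00686 kPa

Cross-sectional area A = πD²/4 = π(0.0328)²/4 = 0.000845 m²; mean velocity V = Q/A = 3.77e-05/0.000845 = 0.04462 m/s.
Reynolds number Re = ρVD/μ = 789 · 0.04462 · 0.0328 / 0.00104 = 1110.
Re < 2300 → laminar flow, so f = 64/Re = 64/1110 = 0.05764 (the turbulent correlation is not needed).
Darcy-Weisbach: ΔP = f(L/D)(ρV²/2) = 0.05764·(4.97/0.0328)·(789·0.04462²/2) = 0.05764·151.5·0.7853 = 6.86 Pa.
ΔP = 6.86 Pa = 0.00686 kPa.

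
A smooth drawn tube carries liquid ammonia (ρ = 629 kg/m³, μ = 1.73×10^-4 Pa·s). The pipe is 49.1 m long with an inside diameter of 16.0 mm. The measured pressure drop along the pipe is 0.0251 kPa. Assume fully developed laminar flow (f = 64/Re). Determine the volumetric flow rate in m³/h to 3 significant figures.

Q ≈ 0.0171 m³/h

For laminar flow, f = 64/Re with Re = ρVD/μ, so Darcy-Weisbach reduces to ΔP = 32μLV/D². Solving for V: V = ΔP·D²/(32μL) = 25.1·(0.016)²/(32·0.000173·49.1) = 0.02364 m/s.
Check: Re = ρVD/μ = 629·0.02364·0.016/0.000173 = 1375 < 2300, so the laminar assumption holds.
Q = V·A = 0.02364·(π/4·0.016²) = 4.753e-06 m³/s = 0.0171 m³/h.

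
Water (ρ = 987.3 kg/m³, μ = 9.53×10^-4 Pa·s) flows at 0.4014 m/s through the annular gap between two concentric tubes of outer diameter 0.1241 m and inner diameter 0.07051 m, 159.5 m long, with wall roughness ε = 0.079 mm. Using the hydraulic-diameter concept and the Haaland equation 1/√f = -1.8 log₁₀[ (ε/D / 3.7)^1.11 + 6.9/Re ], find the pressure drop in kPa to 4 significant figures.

ΔP ≈ 6.627 kPa

Hydraulic diameter D_h = 4A/P = D_o - D_i = 0.1241 - 0.07051 = 0.05359 m.
Re = ρVD_h/μ = 987.3·0.4014·0.05359/0.000953 = 2.229e+04.
ε/D_h = 7.9e-05/0.05359 = 0.00147; Haaland gives 1/√f = -1.8 log₁₀[0.000168+0.00031] = 5.977, so f = 0.02799.
ΔP = f(L/D_h)(ρV²/2) = 0.02799·159.5/0.05359·79.54 = 6627 Pa.
ΔP = 6.627 kPa.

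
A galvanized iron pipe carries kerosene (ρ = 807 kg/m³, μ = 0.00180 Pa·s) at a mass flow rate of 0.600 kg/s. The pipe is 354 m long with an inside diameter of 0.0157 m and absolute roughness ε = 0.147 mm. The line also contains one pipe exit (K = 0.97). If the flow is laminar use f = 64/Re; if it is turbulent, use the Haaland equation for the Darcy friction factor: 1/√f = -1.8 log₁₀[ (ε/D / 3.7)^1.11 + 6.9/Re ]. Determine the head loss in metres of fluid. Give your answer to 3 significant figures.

h_f ≈ 666 m

A = πD²/4 = π(0.0157)²/4 = 0.0001936 m²; mean velocity V = ṁ/(ρA) = 0.6/(807 · 0.0001936) = 3.841 m/s.
Reynolds number Re = ρVD/μ = 807 · 3.841 · 0.0157 / 0.0018 = 2.703e+04.
Re > 4000 → turbulent. Relative roughness ε/D = 0.000147/0.0157 = 0.00936. Haaland: 1/√f = -1.8 log₁₀[(0.00936/3.7)^1.11 + 6.9/2.703e+04] = -1.8 log₁₀[0.00131 + 0.000255] = 5.049, so f = 0.03922.
Total minor-loss coefficient ΣK = 1·0.97 = 0.97.
ΔP = [f·L/D + ΣK]·(ρV²/2) = [0.03922·354/0.0157 + 0.97]·(807·3.841²/2) = [884.4 + 0.97]·5951 = 5.269e+06 Pa.
Head loss h_f = ΔP/(ρg) = 5.269e+06/(807·9.81) = 666 m.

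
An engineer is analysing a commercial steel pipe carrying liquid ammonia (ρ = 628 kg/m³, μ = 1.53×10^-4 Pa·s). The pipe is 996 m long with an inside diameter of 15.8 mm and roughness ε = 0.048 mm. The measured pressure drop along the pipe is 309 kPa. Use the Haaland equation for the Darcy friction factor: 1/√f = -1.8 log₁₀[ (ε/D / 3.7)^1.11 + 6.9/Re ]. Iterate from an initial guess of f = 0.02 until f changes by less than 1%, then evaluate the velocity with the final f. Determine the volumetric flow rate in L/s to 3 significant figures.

Rearranging Darcy-Weisbach: V = √(2·ΔP·D/(f·L·ρ)). With ε/D = 4.8e-05/0.0158 = 0.00304, iterate starting from f = 0.02:
  f = 0.02 → V = √(2·3.09e+05·0.0158/(0.02·996·628)) = 0.8835 m/s; Re = ρVD/μ = 5.73e+04; f → 0.02827
  f = 0.02827 → V = 0.7431 m/s; Re = 4.819e+04; f → 0.0286
  f = 0.0286 → V = 0.7388 m/s; Re = 4.791e+04; f → 0.02862
Converged (Δf/f < 1%). With the final f = 0.02862: V = √(2·3.09e+05·0.0158/(0.02862·996·628)) = 0.7386 m/s.
Q = V·A = 0.7386·(π/4·0.0158²) = 0.0001448 m³/s = 0.145 L/s.

Q ≈ 0.145 L/s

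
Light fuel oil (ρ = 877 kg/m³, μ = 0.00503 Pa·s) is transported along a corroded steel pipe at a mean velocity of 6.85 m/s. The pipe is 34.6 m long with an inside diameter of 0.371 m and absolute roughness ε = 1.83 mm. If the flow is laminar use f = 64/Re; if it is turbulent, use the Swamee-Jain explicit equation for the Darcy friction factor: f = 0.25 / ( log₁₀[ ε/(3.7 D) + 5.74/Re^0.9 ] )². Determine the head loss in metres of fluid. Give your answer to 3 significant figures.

h_f ≈ 6.82 m

Reynolds number Re = ρVD/μ = 877 · 6.85 · 0.371 / 0.00503 = 4.431e+05.
Re > 4000 → turbulent. Relative roughness ε/D = 0.00183/0.371 = 0.00493. Swamee-Jain: f = 0.25/(log₁₀[0.00493/3.7 + 5.74/4.431e+05^0.9])² = 0.25/(log₁₀[0.00133 + 4.75e-05])² = 0.25/(-2.86)² = 0.03057.
Darcy-Weisbach: ΔP = f(L/D)(ρV²/2) = 0.03057·(34.6/0.371)·(877·6.85²/2) = 0.03057·93.26·2.058e+04 = 5.865e+04 Pa.
Head loss h_f = ΔP/(ρg) = 5.865e+04/(877·9.81) = 6.82 m.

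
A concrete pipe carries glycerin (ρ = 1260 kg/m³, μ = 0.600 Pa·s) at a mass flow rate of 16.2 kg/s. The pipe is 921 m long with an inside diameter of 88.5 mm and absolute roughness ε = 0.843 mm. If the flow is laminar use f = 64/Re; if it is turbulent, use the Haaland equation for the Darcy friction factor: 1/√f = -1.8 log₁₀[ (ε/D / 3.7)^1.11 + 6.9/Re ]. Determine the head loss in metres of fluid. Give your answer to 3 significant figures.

A = πD²/4 = π(0.0885)²/4 = 0.006151 m²; mean velocity V = ṁ/(ρA) = 16.2/(1260 · 0.006151) = 2.09 m/s.
Reynolds number Re = ρVD/μ = 1260 · 2.09 · 0.0885 / 0.6 = 388.4.
Re < 2300 → laminar flow, so f = 64/Re = 64/388.4 = 0.1648 (the turbulent correlation is not needed).
Darcy-Weisbach: ΔP = f(L/D)(ρV²/2) = 0.1648·(921/0.0885)·(1260·2.09²/2) = 0.1648·1.041e+04·2752 = 4.719e+06 Pa.
Head loss h_f = ΔP/(ρg) = 4.719e+06/(1260·9.81) = 382 m.

h_f ≈ 382 m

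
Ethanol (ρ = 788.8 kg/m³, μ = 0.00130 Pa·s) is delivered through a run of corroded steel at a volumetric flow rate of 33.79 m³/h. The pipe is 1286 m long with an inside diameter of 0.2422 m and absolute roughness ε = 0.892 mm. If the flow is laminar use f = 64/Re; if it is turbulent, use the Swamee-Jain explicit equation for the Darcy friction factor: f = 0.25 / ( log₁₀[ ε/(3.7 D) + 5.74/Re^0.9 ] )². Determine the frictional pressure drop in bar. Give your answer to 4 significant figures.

Q = 33.79 m³/h = 33.79/3600 = 0.009386 m³/s.
Cross-sectional area A = πD²/4 = π(0.2422)²/4 = 0.04607 m²; mean velocity V = Q/A = 0.009386/0.04607 = 0.2037 m/s.
Reynolds number Re = ρVD/μ = 788.8 · 0.2037 · 0.2422 / 0.0013 = 2.994e+04.
Re > 4000 → turbulent. Relative roughness ε/D = 0.000892/0.2422 = 0.00368. Swamee-Jain: f = 0.25/(log₁₀[0.00368/3.7 + 5.74/2.994e+04^0.9])² = 0.25/(log₁₀[0.000995 + 0.000537])² = 0.25/(-2.815)² = 0.03156.
Darcy-Weisbach: ΔP = f(L/D)(ρV²/2) = 0.03156·(1286/0.2422)·(788.8·0.2037²/2) = 0.03156·5310·16.37 = 2743 Pa.
ΔP = 2743 Pa = 0.02743 bar.

ΔP ≈ 0.02743 bar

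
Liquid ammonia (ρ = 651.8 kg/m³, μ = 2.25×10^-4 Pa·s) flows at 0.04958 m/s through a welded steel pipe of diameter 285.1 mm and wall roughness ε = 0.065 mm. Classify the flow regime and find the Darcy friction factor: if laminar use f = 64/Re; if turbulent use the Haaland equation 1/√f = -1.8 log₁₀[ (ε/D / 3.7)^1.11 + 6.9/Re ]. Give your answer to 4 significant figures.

Re = ρVD/μ = 651.8·0.04958·0.2851/0.000225 = 4.095e+04.
Re > 4000 → turbulent. ε/D = 6.5e-05/0.2851 = 0.000228; Haaland: 1/√f = -1.8 log₁₀[2.12e-05 + 0.000169] = 6.699, so f = 0.02228.

f ≈ 0.02228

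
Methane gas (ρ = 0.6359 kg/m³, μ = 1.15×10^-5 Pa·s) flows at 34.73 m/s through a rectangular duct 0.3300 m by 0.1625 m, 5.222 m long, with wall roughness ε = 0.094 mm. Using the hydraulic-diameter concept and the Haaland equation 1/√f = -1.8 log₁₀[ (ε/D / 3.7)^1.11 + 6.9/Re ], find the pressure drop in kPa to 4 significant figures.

Hydraulic diameter D_h = 4A/P = 4·(0.33·0.1625)/(2·(0.33+0.1625)) = 0.2145/0.985 = 0.2178 m.
Re = ρVD_h/μ = 0.6359·34.73·0.2178/1.15e-05 = 4.182e+05.
ε/D_h = 9.4e-05/0.2178 = 0.000432; Haaland gives 1/√f = -1.8 log₁₀[4.31e-05+1.65e-05] = 7.605, so f = 0.01729.
ΔP = f(L/D_h)(ρV²/2) = 0.01729·5.222/0.2178·383.5 = 159 Pa.
ΔP = 0.1590 kPa.

ΔP ≈ 0.1590 kPa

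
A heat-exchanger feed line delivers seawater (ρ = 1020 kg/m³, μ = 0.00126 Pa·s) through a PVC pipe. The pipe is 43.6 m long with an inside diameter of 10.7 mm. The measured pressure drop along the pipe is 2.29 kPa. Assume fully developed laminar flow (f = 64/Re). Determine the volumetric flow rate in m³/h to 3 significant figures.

Q ≈ 0.0483 m³/h

For laminar flow, f = 64/Re with Re = ρVD/μ, so Darcy-Weisbach reduces to ΔP = 32μLV/D². Solving for V: V = ΔP·D²/(32μL) = 2290·(0.0107)²/(32·0.00126·43.6) = 0.1491 m/s.
Check: Re = ρVD/μ = 1020·0.1491·0.0107/0.00126 = 1292 < 2300, so the laminar assumption holds.
Q = V·A = 0.1491·(π/4·0.0107²) = 1.341e-05 m³/s = 0.0483 m³/h.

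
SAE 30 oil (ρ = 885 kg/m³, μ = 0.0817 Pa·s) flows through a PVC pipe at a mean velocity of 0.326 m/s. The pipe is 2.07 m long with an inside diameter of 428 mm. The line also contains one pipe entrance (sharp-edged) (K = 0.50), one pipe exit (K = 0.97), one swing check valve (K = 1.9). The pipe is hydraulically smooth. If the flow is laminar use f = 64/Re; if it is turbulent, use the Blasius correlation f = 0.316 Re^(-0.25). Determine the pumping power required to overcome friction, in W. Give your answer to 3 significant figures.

Reynolds number Re = ρVD/μ = 885 · 0.326 · 0.428 / 0.0817 = 1511.
Re < 2300 → laminar flow, so f = 64/Re = 64/1511 = 0.04234 (the turbulent correlation is not needed).
Total minor-loss coefficient ΣK = 1·0.5 + 1·0.97 + 1·1.9 = 3.37.
ΔP = [f·L/D + ΣK]·(ρV²/2) = [0.04234·2.07/0.428 + 3.37]·(885·0.326²/2) = [0.2048 + 3.37]·47.03 = 168.1 Pa.
Q = V·A = 0.326·0.1439 = 0.0469 m³/s.
Pumping power P = QΔP = 0.0469·168.1 = 7.885 W = 7.88 W.

P ≈ 7.88 W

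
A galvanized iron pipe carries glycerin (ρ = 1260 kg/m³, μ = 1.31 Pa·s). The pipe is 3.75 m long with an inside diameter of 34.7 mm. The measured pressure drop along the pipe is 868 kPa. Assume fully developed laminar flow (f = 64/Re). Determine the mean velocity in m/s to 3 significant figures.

For laminar flow, f = 64/Re with Re = ρVD/μ, so Darcy-Weisbach reduces to ΔP = 32μLV/D². Solving for V: V = ΔP·D²/(32μL) = 8.68e+05·(0.0347)²/(32·1.31·3.75) = 6.649 m/s.
Check: Re = ρVD/μ = 1260·6.649·0.0347/1.31 = 221.9 < 2300, so the laminar assumption holds.

V ≈ 6.65 m/s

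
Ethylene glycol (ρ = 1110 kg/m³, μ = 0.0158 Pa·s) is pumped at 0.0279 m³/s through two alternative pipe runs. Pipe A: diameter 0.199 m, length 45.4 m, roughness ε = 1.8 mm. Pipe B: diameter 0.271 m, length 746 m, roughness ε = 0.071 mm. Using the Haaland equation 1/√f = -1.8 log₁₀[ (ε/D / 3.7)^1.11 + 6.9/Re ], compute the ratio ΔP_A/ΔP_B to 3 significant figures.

ΔP_A/ΔP_B ≈ 0.367

Pipe A: V = Q/A = 0.0279/0.0311 = 0.897 m/s; Re = 1.254e+04; ε/D = 0.00905; Haaland → f = 0.04105; ΔP_A = f(L/D)(ρV²/2) = 4183 Pa.
Pipe B: V = Q/A = 0.0279/0.05768 = 0.4837 m/s; Re = 9209; ε/D = 0.000262; Haaland → f = 0.03188; ΔP_B = f(L/D)(ρV²/2) = 1.14e+04 Pa.
ΔP_A/ΔP_B = 4183/1.14e+04 = 0.367.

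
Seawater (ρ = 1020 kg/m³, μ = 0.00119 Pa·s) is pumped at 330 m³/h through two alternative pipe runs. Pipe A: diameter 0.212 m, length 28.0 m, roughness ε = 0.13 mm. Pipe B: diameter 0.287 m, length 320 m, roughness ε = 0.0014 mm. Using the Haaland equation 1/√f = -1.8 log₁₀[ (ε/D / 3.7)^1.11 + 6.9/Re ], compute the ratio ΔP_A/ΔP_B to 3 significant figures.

ΔP_A/ΔP_B ≈ 0.520

Pipe A: V = Q/A = 0.09167/0.0353 = 2.597 m/s; Re = 4.719e+05; ε/D = 0.000613; Haaland → f = 0.0183; ΔP_A = f(L/D)(ρV²/2) = 8313 Pa.
Pipe B: V = Q/A = 0.09167/0.06469 = 1.417 m/s; Re = 3.486e+05; ε/D = 4.88e-06; Haaland → f = 0.01399; ΔP_B = f(L/D)(ρV²/2) = 1.597e+04 Pa.
ΔP_A/ΔP_B = 8313/1.597e+04 = 0.520.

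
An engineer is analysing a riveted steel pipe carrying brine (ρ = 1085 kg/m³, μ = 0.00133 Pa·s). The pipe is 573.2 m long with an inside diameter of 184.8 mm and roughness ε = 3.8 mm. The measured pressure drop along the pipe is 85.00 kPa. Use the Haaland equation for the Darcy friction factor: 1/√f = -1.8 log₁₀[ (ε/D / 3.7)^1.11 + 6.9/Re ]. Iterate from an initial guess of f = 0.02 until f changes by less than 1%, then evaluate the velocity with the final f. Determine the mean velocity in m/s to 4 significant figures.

Rearranging Darcy-Weisbach: V = √(2·ΔP·D/(f·L·ρ)). With ε/D = 0.0038/0.1848 = 0.0206, iterate starting from f = 0.02:
  f = 0.02 → V = √(2·8.5e+04·0.1848/(0.02·573.2·1085)) = 1.589 m/s; Re = ρVD/μ = 2.396e+05; f → 0.04941
  f = 0.04941 → V = 1.011 m/s; Re = 1.524e+05; f → 0.0495
Converged (Δf/f < 1%). With the final f = 0.0495: V = √(2·8.5e+04·0.1848/(0.0495·573.2·1085)) = 1.01 m/s.

V ≈ 1.010 m/s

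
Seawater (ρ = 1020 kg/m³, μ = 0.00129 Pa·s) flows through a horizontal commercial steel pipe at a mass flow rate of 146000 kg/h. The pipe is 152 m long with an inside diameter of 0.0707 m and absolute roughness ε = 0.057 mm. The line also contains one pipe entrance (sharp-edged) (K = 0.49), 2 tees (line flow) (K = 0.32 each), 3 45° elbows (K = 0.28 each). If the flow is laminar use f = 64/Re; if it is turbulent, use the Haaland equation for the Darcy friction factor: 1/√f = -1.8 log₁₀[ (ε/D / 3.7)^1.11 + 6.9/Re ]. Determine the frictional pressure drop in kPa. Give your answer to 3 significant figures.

ΔP ≈ 2260 kPa

ṁ = 146000 kg/h = 146000/3600 = 40.56 kg/s.
A = πD²/4 = π(0.0707)²/4 = 0.003926 m²; mean velocity V = ṁ/(ρA) = 40.56/(1020 · 0.003926) = 10.13 m/s.
Reynolds number Re = ρVD/μ = 1020 · 10.13 · 0.0707 / 0.00129 = 5.662e+05.
Re > 4000 → turbulent. Relative roughness ε/D = 5.7e-05/0.0707 = 0.000806. Haaland: 1/√f = -1.8 log₁₀[(0.000806/3.7)^1.11 + 6.9/5.662e+05] = -1.8 log₁₀[8.62e-05 + 1.22e-05] = 7.213, so f = 0.01922.
Total minor-loss coefficient ΣK = 1·0.49 + 2·0.32 + 3·0.28 = 1.97.
ΔP = [f·L/D + ΣK]·(ρV²/2) = [0.01922·152/0.0707 + 1.97]·(1020·10.13²/2) = [41.33 + 1.97]·5.231e+04 = 2.265e+06 Pa.
ΔP = 2.265e+06 Pa = 2260 kPa.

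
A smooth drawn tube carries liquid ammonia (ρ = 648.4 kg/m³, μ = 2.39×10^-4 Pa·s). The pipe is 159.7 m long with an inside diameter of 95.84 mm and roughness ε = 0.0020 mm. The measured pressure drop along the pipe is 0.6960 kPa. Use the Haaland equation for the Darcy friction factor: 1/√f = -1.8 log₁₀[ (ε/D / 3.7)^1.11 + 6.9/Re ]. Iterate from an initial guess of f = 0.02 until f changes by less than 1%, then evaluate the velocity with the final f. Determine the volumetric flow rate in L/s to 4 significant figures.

Rearranging Darcy-Weisbach: V = √(2·ΔP·D/(f·L·ρ)). With ε/D = 2e-06/0.09584 = 2.09e-05, iterate starting from f = 0.02:
  f = 0.02 → V = √(2·696·0.09584/(0.02·159.7·648.4)) = 0.2538 m/s; Re = ρVD/μ = 6.599e+04; f → 0.01954
  f = 0.01954 → V = 0.2568 m/s; Re = 6.677e+04; f → 0.01949
Converged (Δf/f < 1%). With the final f = 0.01949: V = √(2·696·0.09584/(0.01949·159.7·648.4)) = 0.2571 m/s.
Q = V·A = 0.2571·(π/4·0.09584²) = 0.001855 m³/s = 1.855 L/s.

Q ≈ 1.855 L/s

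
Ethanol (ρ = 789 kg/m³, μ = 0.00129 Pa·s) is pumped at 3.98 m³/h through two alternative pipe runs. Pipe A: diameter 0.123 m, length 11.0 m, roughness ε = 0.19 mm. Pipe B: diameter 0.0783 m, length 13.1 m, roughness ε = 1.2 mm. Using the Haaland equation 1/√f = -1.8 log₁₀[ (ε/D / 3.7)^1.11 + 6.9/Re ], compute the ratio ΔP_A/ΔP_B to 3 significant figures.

ΔP_A/ΔP_B ≈ 0.0657

Pipe A: V = Q/A = 0.001106/0.01188 = 0.09304 m/s; Re = 7000; ε/D = 0.00154; Haaland → f = 0.03584; ΔP_A = f(L/D)(ρV²/2) = 10.95 Pa.
Pipe B: V = Q/A = 0.001106/0.004815 = 0.2296 m/s; Re = 1.1e+04; ε/D = 0.0153; Haaland → f = 0.04789; ΔP_B = f(L/D)(ρV²/2) = 166.6 Pa.
ΔP_A/ΔP_B = 10.95/166.6 = 0.0657.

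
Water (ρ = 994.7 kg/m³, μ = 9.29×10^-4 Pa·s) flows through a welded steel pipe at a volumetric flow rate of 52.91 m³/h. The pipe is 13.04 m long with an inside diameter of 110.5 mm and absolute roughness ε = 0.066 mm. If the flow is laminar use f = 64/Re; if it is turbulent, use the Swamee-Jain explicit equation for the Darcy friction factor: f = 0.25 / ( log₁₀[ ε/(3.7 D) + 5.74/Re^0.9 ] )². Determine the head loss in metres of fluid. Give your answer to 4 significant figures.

Q = 52.91 m³/h = 52.91/3600 = 0.0147 m³/s.
Cross-sectional area A = πD²/4 = π(0.1105)²/4 = 0.00959 m²; mean velocity V = Q/A = 0.0147/0.00959 = 1.533 m/s.
Reynolds number Re = ρVD/μ = 994.7 · 1.533 · 0.1105 / 0.000929 = 1.813e+05.
Re > 4000 → turbulent. Relative roughness ε/D = 6.6e-05/0.1105 = 0.000597. Swamee-Jain: f = 0.25/(log₁₀[0.000597/3.7 + 5.74/1.813e+05^0.9])² = 0.25/(log₁₀[0.000161 + 0.000106])² = 0.25/(-3.572)² = 0.01959.
Darcy-Weisbach: ΔP = f(L/D)(ρV²/2) = 0.01959·(13.04/0.1105)·(994.7·1.533²/2) = 0.01959·118·1168 = 2700 Pa.
Head loss h_f = ΔP/(ρg) = 2700/(994.7·9.81) = 0.2767 m.

h_f ≈ 0.2767 m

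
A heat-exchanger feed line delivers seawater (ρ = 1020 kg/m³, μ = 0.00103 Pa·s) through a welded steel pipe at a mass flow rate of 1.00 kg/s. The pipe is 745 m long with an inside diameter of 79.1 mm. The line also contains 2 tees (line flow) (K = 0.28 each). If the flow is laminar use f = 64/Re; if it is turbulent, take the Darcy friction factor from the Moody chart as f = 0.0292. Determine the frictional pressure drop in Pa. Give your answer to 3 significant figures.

A = πD²/4 = π(0.0791)²/4 = 0.004914 m²; mean velocity V = ṁ/(ρA) = 1/(1020 · 0.004914) = 0.1995 m/s.
Reynolds number Re = ρVD/μ = 1020 · 0.1995 · 0.0791 / 0.00103 = 1.563e+04.
Re > 4000 → turbulent; use the Moody-chart value f = 0.0292.
Total minor-loss coefficient ΣK = 2·0.28 = 0.56.
ΔP = [f·L/D + ΣK]·(ρV²/2) = [0.0292·745/0.0791 + 0.56]·(1020·0.1995²/2) = [275 + 0.56]·20.3 = 5594 Pa.

ΔP ≈ 5590 Pa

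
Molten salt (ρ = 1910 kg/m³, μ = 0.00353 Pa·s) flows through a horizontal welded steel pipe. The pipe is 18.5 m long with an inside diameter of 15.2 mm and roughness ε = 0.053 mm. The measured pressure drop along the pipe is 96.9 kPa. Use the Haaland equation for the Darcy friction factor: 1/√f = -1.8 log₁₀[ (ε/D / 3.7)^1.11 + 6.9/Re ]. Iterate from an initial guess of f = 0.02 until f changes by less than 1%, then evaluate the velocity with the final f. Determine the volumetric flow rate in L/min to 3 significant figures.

Q ≈ 17.0 L/min

Rearranging Darcy-Weisbach: V = √(2·ΔP·D/(f·L·ρ)). With ε/D = 5.3e-05/0.0152 = 0.00349, iterate starting from f = 0.02:
  f = 0.02 → V = √(2·9.69e+04·0.0152/(0.02·18.5·1910)) = 2.042 m/s; Re = ρVD/μ = 1.679e+04; f → 0.03272
  f = 0.03272 → V = 1.596 m/s; Re = 1.313e+04; f → 0.03393
  f = 0.03393 → V = 1.568 m/s; Re = 1.289e+04; f → 0.03402
Converged (Δf/f < 1%). With the final f = 0.03402: V = √(2·9.69e+04·0.0152/(0.03402·18.5·1910)) = 1.565 m/s.
Q = V·A = 1.565·(π/4·0.0152²) = 0.000284 m³/s = 17.0 L/min.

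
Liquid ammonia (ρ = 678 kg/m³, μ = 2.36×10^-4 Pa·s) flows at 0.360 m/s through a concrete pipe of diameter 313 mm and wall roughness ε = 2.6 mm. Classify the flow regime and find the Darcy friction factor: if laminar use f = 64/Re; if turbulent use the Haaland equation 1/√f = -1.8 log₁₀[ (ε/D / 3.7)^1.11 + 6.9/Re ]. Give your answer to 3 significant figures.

Re = ρVD/μ = 678·0.36·0.313/0.000236 = 3.237e+05.
Re > 4000 → turbulent. ε/D = 0.0026/0.313 = 0.00831; Haaland: 1/√f = -1.8 log₁₀[0.00115 + 2.13e-05] = 5.278, so f = 0.0359.

f ≈ 0.0359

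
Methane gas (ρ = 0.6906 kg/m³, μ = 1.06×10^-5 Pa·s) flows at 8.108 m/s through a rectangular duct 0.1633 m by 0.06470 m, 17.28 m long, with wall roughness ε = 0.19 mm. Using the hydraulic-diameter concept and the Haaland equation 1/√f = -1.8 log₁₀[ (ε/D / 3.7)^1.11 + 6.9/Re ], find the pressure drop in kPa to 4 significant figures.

Hydraulic diameter D_h = 4A/P = 4·(0.1633·0.0647)/(2·(0.1633+0.0647)) = 0.04226/0.456 = 0.09268 m.
Re = ρVD_h/μ = 0.6906·8.108·0.09268/1.06e-05 = 4.896e+04.
ε/D_h = 0.00019/0.09268 = 0.00205; Haaland gives 1/√f = -1.8 log₁₀[0.000243+0.000141] = 6.149, so f = 0.02645.
ΔP = f(L/D_h)(ρV²/2) = 0.02645·17.28/0.09268·22.7 = 112 Pa.
ΔP = 0.1120 kPa.

ΔP ≈ 0.1120 kPa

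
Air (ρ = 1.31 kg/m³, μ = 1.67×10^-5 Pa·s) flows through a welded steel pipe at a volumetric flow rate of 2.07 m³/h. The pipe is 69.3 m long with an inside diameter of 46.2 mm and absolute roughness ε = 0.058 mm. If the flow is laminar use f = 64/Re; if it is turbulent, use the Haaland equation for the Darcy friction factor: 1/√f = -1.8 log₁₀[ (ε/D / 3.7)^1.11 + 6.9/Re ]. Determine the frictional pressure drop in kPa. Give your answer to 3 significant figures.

ΔP ≈ 0.00595 kPa

Q = 2.07 m³/h = 2.07/3600 = 0.000575 m³/s.
Cross-sectional area A = πD²/4 = π(0.0462)²/4 = 0.001676 m²; mean velocity V = Q/A = 0.000575/0.001676 = 0.343 m/s.
Reynolds number Re = ρVD/μ = 1.31 · 0.343 · 0.0462 / 1.67e-05 = 1243.
Re < 2300 → laminar flow, so f = 64/Re = 64/1243 = 0.05149 (the turbulent correlation is not needed).
Darcy-Weisbach: ΔP = f(L/D)(ρV²/2) = 0.05149·(69.3/0.0462)·(1.31·0.343²/2) = 0.05149·1500·0.07706 = 5.951 Pa.
ΔP = 5.951 Pa = 0.00595 kPa.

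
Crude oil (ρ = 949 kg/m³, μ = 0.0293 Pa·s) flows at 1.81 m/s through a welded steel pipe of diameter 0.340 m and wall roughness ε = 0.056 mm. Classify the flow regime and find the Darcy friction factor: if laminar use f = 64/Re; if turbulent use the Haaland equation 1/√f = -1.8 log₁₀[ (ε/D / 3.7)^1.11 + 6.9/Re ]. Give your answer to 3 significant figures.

Re = ρVD/μ = 949·1.81·0.34/0.0293 = 1.993e+04.
Re > 4000 → turbulent. ε/D = 5.6e-05/0.34 = 0.000165; Haaland: 1/√f = -1.8 log₁₀[1.48e-05 + 0.000346] = 6.197, so f = 0.02604.

f ≈ 0.0260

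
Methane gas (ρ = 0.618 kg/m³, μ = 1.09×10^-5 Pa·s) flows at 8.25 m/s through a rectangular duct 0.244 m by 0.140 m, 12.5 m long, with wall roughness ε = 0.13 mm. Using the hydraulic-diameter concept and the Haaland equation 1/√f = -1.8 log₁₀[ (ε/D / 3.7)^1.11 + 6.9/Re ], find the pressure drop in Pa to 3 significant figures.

Hydraulic diameter D_h = 4A/P = 4·(0.244·0.14)/(2·(0.244+0.14)) = 0.1366/0.768 = 0.1779 m.
Re = ρVD_h/μ = 0.618·8.25·0.1779/1.09e-05 = 8.322e+04.
ε/D_h = 0.00013/0.1779 = 0.000731; Haaland gives 1/√f = -1.8 log₁₀[7.73e-05+8.29e-05] = 6.832, so f = 0.02143.
ΔP = f(L/D_h)(ρV²/2) = 0.02143·12.5/0.1779·21.03 = 31.66 Pa.

ΔP ≈ 31.7 Pa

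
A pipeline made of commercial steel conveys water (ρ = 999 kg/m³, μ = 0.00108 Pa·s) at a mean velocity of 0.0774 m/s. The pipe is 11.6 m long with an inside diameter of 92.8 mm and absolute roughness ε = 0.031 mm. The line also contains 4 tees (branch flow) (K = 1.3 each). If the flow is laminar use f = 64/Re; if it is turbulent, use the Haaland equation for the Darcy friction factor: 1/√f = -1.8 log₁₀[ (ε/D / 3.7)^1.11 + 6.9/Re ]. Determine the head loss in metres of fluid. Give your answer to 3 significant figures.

h_f ≈ 0.00292 m

Reynolds number Re = ρVD/μ = 999 · 0.0774 · 0.0928 / 0.00108 = 6644.
Re > 4000 → turbulent. Relative roughness ε/D = 3.1e-05/0.0928 = 0.000334. Haaland: 1/√f = -1.8 log₁₀[(0.000334/3.7)^1.11 + 6.9/6644] = -1.8 log₁₀[3.24e-05 + 0.00104] = 5.346, so f = 0.03498.
Total minor-loss coefficient ΣK = 4·1.3 = 5.2.
ΔP = [f·L/D + ΣK]·(ρV²/2) = [0.03498·11.6/0.0928 + 5.2]·(999·0.0774²/2) = [4.373 + 5.2]·2.992 = 28.65 Pa.
Head loss h_f = ΔP/(ρg) = 28.65/(999·9.81) = 0.00292 m.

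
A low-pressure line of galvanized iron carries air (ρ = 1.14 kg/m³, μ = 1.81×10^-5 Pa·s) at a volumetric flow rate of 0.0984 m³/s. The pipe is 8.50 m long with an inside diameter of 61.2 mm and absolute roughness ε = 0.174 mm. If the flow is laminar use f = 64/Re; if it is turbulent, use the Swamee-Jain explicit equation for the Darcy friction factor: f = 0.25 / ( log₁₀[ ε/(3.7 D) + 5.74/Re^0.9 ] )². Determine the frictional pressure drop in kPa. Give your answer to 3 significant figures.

ΔP ≈ 2.40 kPa

Cross-sectional area A = πD²/4 = π(0.0612)²/4 = 0.002942 m²; mean velocity V = Q/A = 0.0984/0.002942 = 33.45 m/s.
Reynolds number Re = ρVD/μ = 1.14 · 33.45 · 0.0612 / 1.81e-05 = 1.289e+05.
Re > 4000 → turbulent. Relative roughness ε/D = 0.000174/0.0612 = 0.00284. Swamee-Jain: f = 0.25/(log₁₀[0.00284/3.7 + 5.74/1.289e+05^0.9])² = 0.25/(log₁₀[0.000768 + 0.000144])² = 0.25/(-3.04)² = 0.02706.
Darcy-Weisbach: ΔP = f(L/D)(ρV²/2) = 0.02706·(8.5/0.0612)·(1.14·33.45²/2) = 0.02706·138.9·637.8 = 2397 Pa.
ΔP = 2397 Pa = 2.40 kPa.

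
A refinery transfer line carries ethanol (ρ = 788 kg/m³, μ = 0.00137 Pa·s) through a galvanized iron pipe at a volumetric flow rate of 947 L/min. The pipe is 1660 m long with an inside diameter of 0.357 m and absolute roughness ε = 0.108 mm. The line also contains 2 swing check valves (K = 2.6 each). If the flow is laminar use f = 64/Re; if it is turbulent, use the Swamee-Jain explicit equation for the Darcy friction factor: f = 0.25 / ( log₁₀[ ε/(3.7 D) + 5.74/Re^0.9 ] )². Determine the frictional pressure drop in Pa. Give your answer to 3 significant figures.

Q = 947 L/min = 947/60000 = 0.01578 m³/s.
Cross-sectional area A = πD²/4 = π(0.357)²/4 = 0.1001 m²; mean velocity V = Q/A = 0.01578/0.1001 = 0.1577 m/s.
Reynolds number Re = ρVD/μ = 788 · 0.1577 · 0.357 / 0.00137 = 3.238e+04.
Re > 4000 → turbulent. Relative roughness ε/D = 0.000108/0.357 = 0.000303. Swamee-Jain: f = 0.25/(log₁₀[0.000303/3.7 + 5.74/3.238e+04^0.9])² = 0.25/(log₁₀[8.18e-05 + 0.000501])² = 0.25/(-3.235)² = 0.02389.
Total minor-loss coefficient ΣK = 2·2.6 = 5.2.
ΔP = [f·L/D + ΣK]·(ρV²/2) = [0.02389·1660/0.357 + 5.2]·(788·0.1577²/2) = [111.1 + 5.2]·9.796 = 1139 Pa.

ΔP ≈ 1140 Pa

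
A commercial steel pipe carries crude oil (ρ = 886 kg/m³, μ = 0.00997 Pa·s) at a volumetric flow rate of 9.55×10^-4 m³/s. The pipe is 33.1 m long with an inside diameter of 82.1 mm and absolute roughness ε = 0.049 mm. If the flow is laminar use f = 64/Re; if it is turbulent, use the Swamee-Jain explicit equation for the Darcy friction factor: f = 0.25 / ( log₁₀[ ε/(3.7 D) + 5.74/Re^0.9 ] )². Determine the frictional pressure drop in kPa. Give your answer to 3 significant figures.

ΔP ≈ 0.283 kPa

Cross-sectional area A = πD²/4 = π(0.0821)²/4 = 0.005294 m²; mean velocity V = Q/A = 0.000955/0.005294 = 0.1804 m/s.
Reynolds number Re = ρVD/μ = 886 · 0.1804 · 0.0821 / 0.00997 = 1316.
Re < 2300 → laminar flow, so f = 64/Re = 64/1316 = 0.04863 (the turbulent correlation is not needed).
Darcy-Weisbach: ΔP = f(L/D)(ρV²/2) = 0.04863·(33.1/0.0821)·(886·0.1804²/2) = 0.04863·403.2·14.42 = 282.6 Pa.
ΔP = 282.6 Pa = 0.283 kPa.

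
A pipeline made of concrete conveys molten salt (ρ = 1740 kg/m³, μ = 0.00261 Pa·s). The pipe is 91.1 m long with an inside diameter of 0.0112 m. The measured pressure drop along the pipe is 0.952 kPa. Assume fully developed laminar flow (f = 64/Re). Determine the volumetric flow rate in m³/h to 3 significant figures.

For laminar flow, f = 64/Re with Re = ρVD/μ, so Darcy-Weisbach reduces to ΔP = 32μLV/D². Solving for V: V = ΔP·D²/(32μL) = 952·(0.0112)²/(32·0.00261·91.1) = 0.0157 m/s.
Check: Re = ρVD/μ = 1740·0.0157·0.0112/0.00261 = 117.2 < 2300, so the laminar assumption holds.
Q = V·A = 0.0157·(π/4·0.0112²) = 1.546e-06 m³/s = 0.00557 m³/h.

Q ≈ 0.00557 m³/h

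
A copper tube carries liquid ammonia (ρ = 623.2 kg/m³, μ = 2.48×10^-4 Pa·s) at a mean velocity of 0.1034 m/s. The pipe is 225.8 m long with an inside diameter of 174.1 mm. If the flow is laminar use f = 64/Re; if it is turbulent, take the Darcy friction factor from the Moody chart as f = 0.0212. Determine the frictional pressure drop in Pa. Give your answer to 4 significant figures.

Reynolds number Re = ρVD/μ = 623.2 · 0.1034 · 0.1741 / 0.000248 = 4.524e+04.
Re > 4000 → turbulent; use the Moody-chart value f = 0.0212.
Darcy-Weisbach: ΔP = f(L/D)(ρV²/2) = 0.0212·(225.8/0.1741)·(623.2·0.1034²/2) = 0.0212·1297·3.331 = 91.6 Pa.

ΔP ≈ 91.60 Pa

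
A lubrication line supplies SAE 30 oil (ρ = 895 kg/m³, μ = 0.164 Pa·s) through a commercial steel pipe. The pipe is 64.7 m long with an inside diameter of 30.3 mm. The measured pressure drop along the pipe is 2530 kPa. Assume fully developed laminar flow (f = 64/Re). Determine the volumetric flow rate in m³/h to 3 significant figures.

For laminar flow, f = 64/Re with Re = ρVD/μ, so Darcy-Weisbach reduces to ΔP = 32μLV/D². Solving for V: V = ΔP·D²/(32μL) = 2.53e+06·(0.0303)²/(32·0.164·64.7) = 6.841 m/s.
Check: Re = ρVD/μ = 895·6.841·0.0303/0.164 = 1131 < 2300, so the laminar assumption holds.
Q = V·A = 6.841·(π/4·0.0303²) = 0.004933 m³/s = 17.8 m³/h.

Q ≈ 17.8 m³/h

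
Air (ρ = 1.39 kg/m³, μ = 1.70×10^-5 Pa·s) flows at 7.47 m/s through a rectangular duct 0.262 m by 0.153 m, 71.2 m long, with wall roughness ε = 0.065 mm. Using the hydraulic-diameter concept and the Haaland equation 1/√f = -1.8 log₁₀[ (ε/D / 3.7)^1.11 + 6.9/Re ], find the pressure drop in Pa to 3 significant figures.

Hydraulic diameter D_h = 4A/P = 4·(0.262·0.153)/(2·(0.262+0.153)) = 0.1603/0.83 = 0.1932 m.
Re = ρVD_h/μ = 1.39·7.47·0.1932/1.7e-05 = 1.18e+05.
ε/D_h = 6.5e-05/0.1932 = 0.000336; Haaland gives 1/√f = -1.8 log₁₀[3.27e-05+5.85e-05] = 7.272, so f = 0.01891.
ΔP = f(L/D_h)(ρV²/2) = 0.01891·71.2/0.1932·38.78 = 270.3 Pa.

ΔP ≈ 270 Pa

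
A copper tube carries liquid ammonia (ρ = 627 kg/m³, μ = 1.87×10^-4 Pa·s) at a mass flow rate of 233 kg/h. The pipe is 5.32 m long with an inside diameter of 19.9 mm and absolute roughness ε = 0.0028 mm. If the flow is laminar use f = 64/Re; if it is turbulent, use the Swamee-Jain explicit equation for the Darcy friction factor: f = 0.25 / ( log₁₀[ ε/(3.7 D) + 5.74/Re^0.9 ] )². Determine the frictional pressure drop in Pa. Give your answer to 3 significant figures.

ṁ = 233 kg/h = 233/3600 = 0.06472 kg/s.
A = πD²/4 = π(0.0199)²/4 = 0.000311 m²; mean velocity V = ṁ/(ρA) = 0.06472/(627 · 0.000311) = 0.3319 m/s.
Reynolds number Re = ρVD/μ = 627 · 0.3319 · 0.0199 / 0.000187 = 2.214e+04.
Re > 4000 → turbulent. Relative roughness ε/D = 2.8e-06/0.0199 = 0.000141. Swamee-Jain: f = 0.25/(log₁₀[0.000141/3.7 + 5.74/2.214e+04^0.9])² = 0.25/(log₁₀[3.8e-05 + 0.000705])² = 0.25/(-3.129)² = 0.02553.
Darcy-Weisbach: ΔP = f(L/D)(ρV²/2) = 0.02553·(5.32/0.0199)·(627·0.3319²/2) = 0.02553·267.3·34.53 = 235.7 Pa.

ΔP ≈ 236 Pa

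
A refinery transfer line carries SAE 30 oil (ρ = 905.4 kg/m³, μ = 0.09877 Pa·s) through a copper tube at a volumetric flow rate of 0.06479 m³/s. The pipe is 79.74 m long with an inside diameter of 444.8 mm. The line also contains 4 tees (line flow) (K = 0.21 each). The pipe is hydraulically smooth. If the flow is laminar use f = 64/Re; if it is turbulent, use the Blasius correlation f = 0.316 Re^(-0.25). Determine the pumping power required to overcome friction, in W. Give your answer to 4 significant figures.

Cross-sectional area A = πD²/4 = π(0.4448)²/4 = 0.1554 m²; mean velocity V = Q/A = 0.06479/0.1554 = 0.417 m/s.
Reynolds number Re = ρVD/μ = 905.4 · 0.417 · 0.4448 / 0.0988 = 1700.
Re < 2300 → laminar flow, so f = 64/Re = 64/1700 = 0.03765 (the turbulent correlation is not needed).
Total minor-loss coefficient ΣK = 4·0.21 = 0.84.
ΔP = [f·L/D + ΣK]·(ρV²/2) = [0.03765·79.74/0.4448 + 0.84]·(905.4·0.417²/2) = [6.749 + 0.84]·78.7 = 597.3 Pa.
Pumping power P = QΔP = 0.06479·597.3 = 38.696 W = 38.70 W.

P ≈ 38.70 W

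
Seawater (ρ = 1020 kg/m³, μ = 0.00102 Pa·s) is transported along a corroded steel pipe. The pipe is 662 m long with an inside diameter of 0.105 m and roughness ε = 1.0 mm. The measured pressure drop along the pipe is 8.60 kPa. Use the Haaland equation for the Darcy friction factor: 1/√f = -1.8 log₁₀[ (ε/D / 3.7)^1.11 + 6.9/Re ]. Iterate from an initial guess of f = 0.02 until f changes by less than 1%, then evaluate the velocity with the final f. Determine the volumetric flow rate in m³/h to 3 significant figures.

Rearranging Darcy-Weisbach: V = √(2·ΔP·D/(f·L·ρ)). With ε/D = 0.001/0.105 = 0.00952, iterate starting from f = 0.02:
  f = 0.02 → V = √(2·8600·0.105/(0.02·662·1020)) = 0.3657 m/s; Re = ρVD/μ = 3.84e+04; f → 0.03883
  f = 0.03883 → V = 0.2625 m/s; Re = 2.756e+04; f → 0.03938
  f = 0.03938 → V = 0.2606 m/s; Re = 2.736e+04; f → 0.03939
Converged (Δf/f < 1%). With the final f = 0.03939: V = √(2·8600·0.105/(0.03939·662·1020)) = 0.2606 m/s.
Q = V·A = 0.2606·(π/4·0.105²) = 0.002256 m³/s = 8.12 m³/h.

Q ≈ 8.12 m³/h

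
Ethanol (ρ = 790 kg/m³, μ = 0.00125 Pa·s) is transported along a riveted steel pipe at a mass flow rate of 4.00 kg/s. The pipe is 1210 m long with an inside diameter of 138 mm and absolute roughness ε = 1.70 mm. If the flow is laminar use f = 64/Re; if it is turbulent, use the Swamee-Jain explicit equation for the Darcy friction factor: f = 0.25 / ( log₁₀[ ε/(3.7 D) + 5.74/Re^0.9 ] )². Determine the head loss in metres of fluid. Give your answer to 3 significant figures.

h_f ≈ 2.20 m

A = πD²/4 = π(0.138)²/4 = 0.01496 m²; mean velocity V = ṁ/(ρA) = 4/(790 · 0.01496) = 0.3385 m/s.
Reynolds number Re = ρVD/μ = 790 · 0.3385 · 0.138 / 0.00125 = 2.952e+04.
Re > 4000 → turbulent. Relative roughness ε/D = 0.0017/0.138 = 0.0123. Swamee-Jain: f = 0.25/(log₁₀[0.0123/3.7 + 5.74/2.952e+04^0.9])² = 0.25/(log₁₀[0.00333 + 0.000544])² = 0.25/(-2.412)² = 0.04298.
Darcy-Weisbach: ΔP = f(L/D)(ρV²/2) = 0.04298·(1210/0.138)·(790·0.3385²/2) = 0.04298·8768·45.27 = 1.706e+04 Pa.
Head loss h_f = ΔP/(ρg) = 1.706e+04/(790·9.81) = 2.20 m.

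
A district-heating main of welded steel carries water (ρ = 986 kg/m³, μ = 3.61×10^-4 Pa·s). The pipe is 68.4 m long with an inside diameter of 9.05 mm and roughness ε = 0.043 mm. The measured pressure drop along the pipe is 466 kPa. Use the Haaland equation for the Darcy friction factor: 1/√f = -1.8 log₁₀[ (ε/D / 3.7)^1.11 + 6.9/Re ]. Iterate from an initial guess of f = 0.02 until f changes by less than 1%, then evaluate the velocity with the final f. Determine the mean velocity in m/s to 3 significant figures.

V ≈ 1.99 m/s

Rearranging Darcy-Weisbach: V = √(2·ΔP·D/(f·L·ρ)). With ε/D = 4.3e-05/0.00905 = 0.00475, iterate starting from f = 0.02:
  f = 0.02 → V = √(2·4.66e+05·0.00905/(0.02·68.4·986)) = 2.501 m/s; Re = ρVD/μ = 6.181e+04; f → 0.03136
  f = 0.03136 → V = 1.997 m/s; Re = 4.936e+04; f → 0.03169
  f = 0.03169 → V = 1.987 m/s; Re = 4.91e+04; f → 0.0317
Converged (Δf/f < 1%). With the final f = 0.0317: V = √(2·4.66e+05·0.00905/(0.0317·68.4·986)) = 1.986 m/s.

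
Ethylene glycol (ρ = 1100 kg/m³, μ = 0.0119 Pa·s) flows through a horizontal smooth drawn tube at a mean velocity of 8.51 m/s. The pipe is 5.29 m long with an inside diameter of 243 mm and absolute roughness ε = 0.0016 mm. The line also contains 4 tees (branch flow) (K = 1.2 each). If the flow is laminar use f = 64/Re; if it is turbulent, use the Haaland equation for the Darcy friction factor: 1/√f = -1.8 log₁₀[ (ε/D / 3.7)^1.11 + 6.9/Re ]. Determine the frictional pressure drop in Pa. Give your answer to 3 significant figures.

ΔP ≈ 205000 Pa

Reynolds number Re = ρVD/μ = 1100 · 8.51 · 0.243 / 0.0119 = 1.912e+05.
Re > 4000 → turbulent. Relative roughness ε/D = 1.6e-06/0.243 = 6.58e-06. Haaland: 1/√f = -1.8 log₁₀[(6.58e-06/3.7)^1.11 + 6.9/1.912e+05] = -1.8 log₁₀[4.15e-07 + 3.61e-05] = 7.988, so f = 0.01567.
Total minor-loss coefficient ΣK = 4·1.2 = 4.8.
ΔP = [f·L/D + ΣK]·(ρV²/2) = [0.01567·5.29/0.243 + 4.8]·(1100·8.51²/2) = [0.3412 + 4.8]·3.983e+04 = 2.048e+05 Pa.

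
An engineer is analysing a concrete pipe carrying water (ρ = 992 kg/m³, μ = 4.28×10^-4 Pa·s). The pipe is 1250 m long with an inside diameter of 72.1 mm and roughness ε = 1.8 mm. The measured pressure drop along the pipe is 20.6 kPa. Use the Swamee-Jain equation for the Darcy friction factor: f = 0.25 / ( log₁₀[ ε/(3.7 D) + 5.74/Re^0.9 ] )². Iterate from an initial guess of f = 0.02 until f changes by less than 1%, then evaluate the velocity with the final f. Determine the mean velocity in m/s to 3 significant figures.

V ≈ 0.210 m/s

Rearranging Darcy-Weisbach: V = √(2·ΔP·D/(f·L·ρ)). With ε/D = 0.0018/0.0721 = 0.025, iterate starting from f = 0.02:
  f = 0.02 → V = √(2·2.06e+04·0.0721/(0.02·1250·992)) = 0.3461 m/s; Re = ρVD/μ = 5.784e+04; f → 0.05398
  f = 0.05398 → V = 0.2107 m/s; Re = 3.521e+04; f → 0.05449
Converged (Δf/f < 1%). With the final f = 0.05449: V = √(2·2.06e+04·0.0721/(0.05449·1250·992)) = 0.2097 m/s.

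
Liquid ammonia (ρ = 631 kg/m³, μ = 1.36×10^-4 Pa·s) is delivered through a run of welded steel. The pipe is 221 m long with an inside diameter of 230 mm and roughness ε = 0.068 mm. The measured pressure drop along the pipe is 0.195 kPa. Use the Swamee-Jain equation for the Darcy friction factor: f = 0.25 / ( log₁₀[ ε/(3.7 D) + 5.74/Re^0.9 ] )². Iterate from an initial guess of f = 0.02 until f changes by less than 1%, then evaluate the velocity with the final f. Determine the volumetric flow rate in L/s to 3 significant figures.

Rearranging Darcy-Weisbach: V = √(2·ΔP·D/(f·L·ρ)). With ε/D = 6.8e-05/0.23 = 0.000296, iterate starting from f = 0.02:
  f = 0.02 → V = √(2·195·0.23/(0.02·221·631)) = 0.1793 m/s; Re = ρVD/μ = 1.914e+05; f → 0.01785
  f = 0.01785 → V = 0.1898 m/s; Re = 2.026e+05; f → 0.01774
Converged (Δf/f < 1%). With the final f = 0.01774: V = √(2·195·0.23/(0.01774·221·631)) = 0.1904 m/s.
Q = V·A = 0.1904·(π/4·0.23²) = 0.007912 m³/s = 7.91 L/s.

Q ≈ 7.91 L/s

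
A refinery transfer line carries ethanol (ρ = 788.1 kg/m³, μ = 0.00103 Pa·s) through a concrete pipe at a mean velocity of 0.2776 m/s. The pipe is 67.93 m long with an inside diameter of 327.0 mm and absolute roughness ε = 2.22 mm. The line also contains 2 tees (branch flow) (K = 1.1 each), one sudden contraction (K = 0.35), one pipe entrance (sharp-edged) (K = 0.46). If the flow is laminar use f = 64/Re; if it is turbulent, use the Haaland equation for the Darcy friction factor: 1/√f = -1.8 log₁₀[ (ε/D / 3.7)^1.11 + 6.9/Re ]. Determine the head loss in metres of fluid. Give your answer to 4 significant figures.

h_f ≈ 0.03994 m

Reynolds number Re = ρVD/μ = 788.1 · 0.2776 · 0.327 / 0.00103 = 6.946e+04.
Re > 4000 → turbulent. Relative roughness ε/D = 0.00222/0.327 = 0.00679. Haaland: 1/√f = -1.8 log₁₀[(0.00679/3.7)^1.11 + 6.9/6.946e+04] = -1.8 log₁₀[0.000917 + 9.93e-05] = 5.387, so f = 0.03446.
Total minor-loss coefficient ΣK = 2·1.1 + 1·0.35 + 1·0.46 = 3.01.
ΔP = [f·L/D + ΣK]·(ρV²/2) = [0.03446·67.93/0.327 + 3.01]·(788.1·0.2776²/2) = [7.159 + 3.01]·30.37 = 308.8 Pa.
Head loss h_f = ΔP/(ρg) = 308.8/(788.1·9.81) = 0.03994 m.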